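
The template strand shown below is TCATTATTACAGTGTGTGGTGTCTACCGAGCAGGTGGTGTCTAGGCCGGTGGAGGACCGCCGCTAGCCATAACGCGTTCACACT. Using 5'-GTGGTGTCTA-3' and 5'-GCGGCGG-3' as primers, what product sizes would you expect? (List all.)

The forward primer GTGGTGTCTA matches the top strand at positions 16–25, 34–43.
The reverse primer's reverse complement is CCGCCGC, matching at positions 57–63.
Each forward site pairs with the reverse site to give a product ending at position 63: sizes 48, 30 bp.

48 bp, 30 bp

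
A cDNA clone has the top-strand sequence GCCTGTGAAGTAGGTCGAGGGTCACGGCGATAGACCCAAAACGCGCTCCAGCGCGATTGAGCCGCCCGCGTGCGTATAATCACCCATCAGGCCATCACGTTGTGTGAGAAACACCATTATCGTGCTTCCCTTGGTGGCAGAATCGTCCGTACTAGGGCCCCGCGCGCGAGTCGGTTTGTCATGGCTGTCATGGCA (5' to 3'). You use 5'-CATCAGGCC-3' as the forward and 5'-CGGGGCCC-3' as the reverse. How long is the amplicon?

78 bp

Scanning the template, CATCAGGCC occurs at positions 85–93; this primer anneals to the bottom strand there with its 3' end pointing downstream.
Taking the reverse complement of CGGGGCCC gives GGGCCCCG, found at positions 155–162 on the template; the primer anneals here to the top strand with its 3' end pointing upstream.
Amplicon spans positions 85–162: 78 bp.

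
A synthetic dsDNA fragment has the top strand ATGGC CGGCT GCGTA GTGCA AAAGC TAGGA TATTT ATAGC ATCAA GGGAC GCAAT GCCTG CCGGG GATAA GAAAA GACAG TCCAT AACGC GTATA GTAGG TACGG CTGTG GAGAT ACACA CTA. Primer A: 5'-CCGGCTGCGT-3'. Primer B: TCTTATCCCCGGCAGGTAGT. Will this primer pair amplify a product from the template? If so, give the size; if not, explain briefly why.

Primer B (TCTTATCCCCGGCAGGTAGT) does not match the top strand, and its reverse complement ACTACCTGCCGGGGATAAGA does not match either.
With no annealing site for primer B, no amplification occurs.

No product — primer B has no binding site in the template.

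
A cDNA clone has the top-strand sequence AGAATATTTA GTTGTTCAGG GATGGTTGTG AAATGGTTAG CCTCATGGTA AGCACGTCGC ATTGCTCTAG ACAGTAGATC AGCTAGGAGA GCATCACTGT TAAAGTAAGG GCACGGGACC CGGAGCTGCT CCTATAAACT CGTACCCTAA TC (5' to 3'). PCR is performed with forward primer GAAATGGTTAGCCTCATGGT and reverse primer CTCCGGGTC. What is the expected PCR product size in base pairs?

96 bp

Scanning the template, GAAATGGTTAGCCTCATGGT occurs at positions 30–49; this primer anneals to the bottom strand there with its 3' end pointing downstream.
Taking the reverse complement of CTCCGGGTC gives GACCCGGAG, found at positions 117–125 on the template; the primer anneals here to the top strand with its 3' end pointing upstream.
The product runs from position 30 to position 125, so its length is 125 − 30 + 1 = 96 bp.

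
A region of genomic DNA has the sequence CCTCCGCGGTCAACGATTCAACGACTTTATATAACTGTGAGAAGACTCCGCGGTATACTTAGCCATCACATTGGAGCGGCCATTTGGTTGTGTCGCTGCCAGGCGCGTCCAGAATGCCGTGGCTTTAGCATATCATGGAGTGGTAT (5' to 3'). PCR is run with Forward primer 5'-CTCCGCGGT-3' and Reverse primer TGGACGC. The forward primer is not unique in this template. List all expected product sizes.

The forward primer CTCCGCGGT matches the top strand at positions 2–10, 46–54.
The reverse primer's reverse complement is GCGTCCA, matching at positions 105–111.
Each forward site pairs with the reverse site to give a product ending at position 111: sizes 110, 66 bp.

110 bp, 66 bp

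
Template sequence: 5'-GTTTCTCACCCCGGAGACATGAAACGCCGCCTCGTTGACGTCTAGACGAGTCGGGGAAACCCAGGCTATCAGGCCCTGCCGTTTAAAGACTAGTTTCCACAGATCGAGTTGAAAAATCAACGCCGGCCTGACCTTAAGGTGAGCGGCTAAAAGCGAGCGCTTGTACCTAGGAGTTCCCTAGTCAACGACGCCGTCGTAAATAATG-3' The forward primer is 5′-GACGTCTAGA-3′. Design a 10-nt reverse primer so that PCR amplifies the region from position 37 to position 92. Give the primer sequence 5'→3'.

5'-TAGTCTTTAA-3'

The product's 3' end on the top strand is position 92.
The reverse primer anneals to the top strand over positions 83–92, i.e. to TTAAAGACTA.
Its sequence written 5'→3' is the reverse complement: TAGTCTTTAA.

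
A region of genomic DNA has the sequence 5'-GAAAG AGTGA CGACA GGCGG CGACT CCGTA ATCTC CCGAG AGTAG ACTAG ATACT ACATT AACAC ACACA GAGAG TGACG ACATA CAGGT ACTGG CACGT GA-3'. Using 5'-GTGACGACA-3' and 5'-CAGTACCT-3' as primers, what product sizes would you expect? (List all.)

The forward primer GTGACGACA matches the top strand at positions 7–15, 75–83.
The reverse primer's reverse complement is AGGTACTG, matching at positions 87–94.
Each forward site pairs with the reverse site to give a product ending at position 94: sizes 88, 20 bp.

88 bp, 20 bp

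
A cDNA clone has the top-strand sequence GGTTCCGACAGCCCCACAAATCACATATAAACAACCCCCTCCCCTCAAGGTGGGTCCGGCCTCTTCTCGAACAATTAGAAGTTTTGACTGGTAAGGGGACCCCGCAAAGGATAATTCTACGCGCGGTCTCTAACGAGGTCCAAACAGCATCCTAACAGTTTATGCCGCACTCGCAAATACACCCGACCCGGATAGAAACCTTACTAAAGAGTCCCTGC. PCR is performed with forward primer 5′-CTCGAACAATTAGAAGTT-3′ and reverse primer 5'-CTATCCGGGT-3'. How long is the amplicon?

Forward primer CTCGAACAATTAGAAGTT is found on the top strand at positions 66–83.
The reverse primer's reverse complement is ACCCGGATAG, which matches the template at positions 186–195.
Product length = (reverse-primer end) − (forward-primer start) + 1 = 195 − 66 + 1 = 130 bp.

130 bp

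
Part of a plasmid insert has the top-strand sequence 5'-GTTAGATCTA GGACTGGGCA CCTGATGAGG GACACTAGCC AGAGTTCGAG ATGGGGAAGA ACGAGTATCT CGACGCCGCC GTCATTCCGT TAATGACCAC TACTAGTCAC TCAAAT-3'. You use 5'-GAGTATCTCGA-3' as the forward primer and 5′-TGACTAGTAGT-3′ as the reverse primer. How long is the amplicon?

Forward primer GAGTATCTCGA is found on the top strand at positions 63–73.
The reverse primer's reverse complement is ACTACTAGTCA, which matches the template at positions 99–109.
The product runs from position 63 to position 109, so its length is 109 − 63 + 1 = 47 bp.

47 bp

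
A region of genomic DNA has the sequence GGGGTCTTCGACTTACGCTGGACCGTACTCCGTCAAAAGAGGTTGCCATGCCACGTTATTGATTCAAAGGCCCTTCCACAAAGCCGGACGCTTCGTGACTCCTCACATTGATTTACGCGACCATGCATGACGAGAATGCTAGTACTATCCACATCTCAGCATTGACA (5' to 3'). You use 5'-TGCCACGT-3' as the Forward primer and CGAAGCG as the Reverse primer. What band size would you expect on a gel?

Forward primer TGCCACGT is found on the top strand at positions 49–56.
Reverse complement of the reverse primer: CGCTTCG. This occurs on the top strand at positions 89–95.
Amplicon spans positions 49–95: 47 bp.

47 bp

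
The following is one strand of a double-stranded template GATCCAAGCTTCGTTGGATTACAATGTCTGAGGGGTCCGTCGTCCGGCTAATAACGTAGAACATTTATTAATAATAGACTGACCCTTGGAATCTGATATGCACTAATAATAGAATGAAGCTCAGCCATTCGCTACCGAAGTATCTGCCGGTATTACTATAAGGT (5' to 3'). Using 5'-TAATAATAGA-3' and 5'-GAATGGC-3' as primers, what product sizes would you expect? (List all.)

The forward primer TAATAATAGA matches the top strand at positions 69–78, 104–113.
The reverse primer's reverse complement is GCCATTC, matching at positions 124–130.
Each forward site pairs with the reverse site to give a product ending at position 130: sizes 62, 27 bp.

62 bp, 27 bp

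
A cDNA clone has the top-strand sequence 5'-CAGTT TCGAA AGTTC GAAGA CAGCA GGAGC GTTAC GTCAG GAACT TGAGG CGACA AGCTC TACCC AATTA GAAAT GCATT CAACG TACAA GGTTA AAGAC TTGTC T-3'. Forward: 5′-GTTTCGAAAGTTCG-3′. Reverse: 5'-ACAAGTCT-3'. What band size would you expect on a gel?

102 bp

Forward primer GTTTCGAAAGTTCG is found on the top strand at positions 3–16.
Reverse complement of the reverse primer: AGACTTGT. This occurs on the top strand at positions 97–104.
Amplicon spans positions 3–104: 102 bp.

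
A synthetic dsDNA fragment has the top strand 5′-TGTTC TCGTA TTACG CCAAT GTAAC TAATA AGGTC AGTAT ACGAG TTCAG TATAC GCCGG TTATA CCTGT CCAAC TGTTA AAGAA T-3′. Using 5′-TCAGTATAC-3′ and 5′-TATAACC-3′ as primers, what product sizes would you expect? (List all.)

The forward primer TCAGTATAC matches the top strand at positions 34–42, 47–55.
The reverse primer's reverse complement is GGTTATA, matching at positions 59–65.
Each forward site pairs with the reverse site to give a product ending at position 65: sizes 32, 19 bp.

32 bp, 19 bp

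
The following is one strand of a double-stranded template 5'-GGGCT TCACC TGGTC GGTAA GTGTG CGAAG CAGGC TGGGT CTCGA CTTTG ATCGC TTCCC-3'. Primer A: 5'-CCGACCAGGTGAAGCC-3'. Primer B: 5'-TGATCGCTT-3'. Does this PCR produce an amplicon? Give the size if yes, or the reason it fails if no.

No product — the primers' 3' ends point away from each other.

Primer A (CCGACCAGGTGAAGCC) has reverse complement GGCTTCACCTGGTCGG, which matches the top strand at positions 2–17; primer A anneals to the top strand there with its 3' end pointing upstream toward position 2.
Primer B (TGATCGCTT) matches the top strand directly at positions 49–57; it anneals to the bottom strand with its 3' end pointing downstream toward position 57.
The 3' ends diverge (primer A extends toward position 1, primer B toward position 60), so the primers never converge on a shared product.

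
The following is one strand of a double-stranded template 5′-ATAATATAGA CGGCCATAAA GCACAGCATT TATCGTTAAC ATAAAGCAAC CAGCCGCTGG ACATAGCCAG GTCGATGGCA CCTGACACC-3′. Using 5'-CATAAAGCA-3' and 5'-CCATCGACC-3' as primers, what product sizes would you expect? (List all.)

64 bp, 39 bp

The forward primer CATAAAGCA matches the top strand at positions 15–23, 40–48.
The reverse primer's reverse complement is GGTCGATGG, matching at positions 70–78.
Each forward site pairs with the reverse site to give a product ending at position 78: sizes 64, 39 bp.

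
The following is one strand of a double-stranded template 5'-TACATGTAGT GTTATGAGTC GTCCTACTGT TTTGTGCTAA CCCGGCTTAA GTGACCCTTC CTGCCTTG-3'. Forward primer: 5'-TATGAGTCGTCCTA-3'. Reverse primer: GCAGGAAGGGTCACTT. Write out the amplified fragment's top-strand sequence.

Scanning the template, TATGAGTCGTCCTA occurs at positions 13–26; this primer anneals to the bottom strand there with its 3' end pointing downstream.
Taking the reverse complement of GCAGGAAGGGTCACTT gives AAGTGACCCTTCCTGC, found at positions 49–64 on the template; the primer anneals here to the top strand with its 3' end pointing upstream.
The product is the template from position 13 through 64 (52 bp).

5'-TATGAGTCGTCCTACTGTTTTGTGCTAACCCGGCTTAAGTGACCCTTCCTGC-3'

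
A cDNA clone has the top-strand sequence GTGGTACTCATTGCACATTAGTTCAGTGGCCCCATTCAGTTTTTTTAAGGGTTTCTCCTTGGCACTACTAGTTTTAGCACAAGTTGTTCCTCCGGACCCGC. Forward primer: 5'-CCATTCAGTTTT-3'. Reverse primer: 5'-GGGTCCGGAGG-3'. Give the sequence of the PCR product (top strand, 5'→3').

5'-CCATTCAGTTTTTTTAAGGGTTTCTCCTTGGCACTACTAGTTTTAGCACAAGTTGTTCCTCCGGACCC-3'

Forward primer CCATTCAGTTTT is found on the top strand at positions 32–43.
The reverse primer's reverse complement is CCTCCGGACCC, which matches the template at positions 89–99.
The product is the template from position 32 through 99 (68 bp).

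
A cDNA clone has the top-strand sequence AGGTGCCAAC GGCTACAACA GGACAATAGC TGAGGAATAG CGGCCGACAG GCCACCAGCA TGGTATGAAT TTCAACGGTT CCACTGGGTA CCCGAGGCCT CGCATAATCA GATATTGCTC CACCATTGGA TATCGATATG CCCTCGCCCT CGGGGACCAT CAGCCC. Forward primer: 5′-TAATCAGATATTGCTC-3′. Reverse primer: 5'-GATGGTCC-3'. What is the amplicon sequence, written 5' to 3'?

5'-TAATCAGATATTGCTCCACCATTGGATATCGATATGCCCTCGCCCTCGGGGACCATC-3'

The forward primer matches the template at positions 105–120.
The reverse primer's reverse complement is GGACCATC, which matches the template at positions 154–161.
The product is the template from position 105 through 161 (57 bp).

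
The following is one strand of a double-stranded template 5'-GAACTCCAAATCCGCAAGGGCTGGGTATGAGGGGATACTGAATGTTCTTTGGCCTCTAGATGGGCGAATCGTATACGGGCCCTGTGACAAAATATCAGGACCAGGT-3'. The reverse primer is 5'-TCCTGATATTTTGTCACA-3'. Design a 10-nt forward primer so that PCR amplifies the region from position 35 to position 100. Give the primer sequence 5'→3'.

The reverse primer's reverse complement TGTGACAAAATATCAGGA matches the template at positions 83–100; the product starts at position 35.
The forward primer is identical to the top strand over positions 35–44: ATACTGAATG.

5'-ATACTGAATG-3'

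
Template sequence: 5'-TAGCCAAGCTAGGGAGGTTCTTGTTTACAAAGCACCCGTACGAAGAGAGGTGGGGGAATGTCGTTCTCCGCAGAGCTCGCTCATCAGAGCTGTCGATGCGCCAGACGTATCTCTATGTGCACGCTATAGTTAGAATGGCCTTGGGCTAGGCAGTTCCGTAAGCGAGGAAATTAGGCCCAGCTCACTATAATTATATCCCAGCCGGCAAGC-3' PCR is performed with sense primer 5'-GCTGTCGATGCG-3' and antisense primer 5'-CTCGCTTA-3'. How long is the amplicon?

78 bp

Forward primer GCTGTCGATGCG is found on the top strand at positions 89–100.
Taking the reverse complement of CTCGCTTA gives TAAGCGAG, found at positions 159–166 on the template; the primer anneals here to the top strand with its 3' end pointing upstream.
Amplicon spans positions 89–166: 78 bp.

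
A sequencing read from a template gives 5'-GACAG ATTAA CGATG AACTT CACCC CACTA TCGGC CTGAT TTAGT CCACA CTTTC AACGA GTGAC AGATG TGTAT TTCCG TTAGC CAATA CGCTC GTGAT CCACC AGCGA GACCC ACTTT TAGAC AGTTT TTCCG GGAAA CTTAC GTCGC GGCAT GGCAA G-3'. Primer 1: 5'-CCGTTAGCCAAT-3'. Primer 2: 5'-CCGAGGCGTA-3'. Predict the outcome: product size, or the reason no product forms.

Primer 2 (CCGAGGCGTA) does not match the top strand, and its reverse complement TACGCCTCGG does not match either.
With no annealing site for primer 2, no amplification occurs.

No product — primer 2 has no binding site in the template.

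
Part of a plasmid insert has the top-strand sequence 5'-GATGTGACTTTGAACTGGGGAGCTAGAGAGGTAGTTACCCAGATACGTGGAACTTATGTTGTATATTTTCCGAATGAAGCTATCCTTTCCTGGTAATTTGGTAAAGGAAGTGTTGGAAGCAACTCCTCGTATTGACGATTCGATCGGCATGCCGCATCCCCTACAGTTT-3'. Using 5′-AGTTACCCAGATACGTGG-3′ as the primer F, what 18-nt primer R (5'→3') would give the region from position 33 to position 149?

5'-TGCCGATCGAATCGTCAA-3'

The product's 3' end on the top strand is position 149.
The reverse primer anneals to the top strand over positions 132–149, i.e. to TTGACGATTCGATCGGCA.
Its sequence written 5'→3' is the reverse complement: TGCCGATCGAATCGTCAA.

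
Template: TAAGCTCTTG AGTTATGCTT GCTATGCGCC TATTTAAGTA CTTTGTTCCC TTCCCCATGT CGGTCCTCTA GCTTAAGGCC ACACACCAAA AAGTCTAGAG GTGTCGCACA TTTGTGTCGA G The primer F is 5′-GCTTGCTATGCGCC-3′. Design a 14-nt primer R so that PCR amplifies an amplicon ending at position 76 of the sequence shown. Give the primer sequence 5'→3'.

The forward primer binds at positions 17–30; the product's 3' end on the top strand is position 76.
The reverse primer anneals to the top strand over positions 63–76, i.e. to GTCCTCTAGCTTAA.
Its sequence written 5'→3' is the reverse complement: TTAAGCTAGAGGAC.

5'-TTAAGCTAGAGGAC-3'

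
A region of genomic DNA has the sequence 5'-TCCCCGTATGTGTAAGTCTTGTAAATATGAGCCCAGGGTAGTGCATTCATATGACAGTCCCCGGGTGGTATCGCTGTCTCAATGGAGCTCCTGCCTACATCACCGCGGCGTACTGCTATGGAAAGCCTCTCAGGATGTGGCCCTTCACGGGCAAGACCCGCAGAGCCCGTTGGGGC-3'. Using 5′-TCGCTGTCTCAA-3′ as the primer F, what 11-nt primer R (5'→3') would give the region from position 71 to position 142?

The product's 3' end on the top strand is position 142.
The reverse primer anneals to the top strand over positions 132–142, i.e. to AGGATGTGGCC.
Its sequence written 5'→3' is the reverse complement: GGCCACATCCT.

5'-GGCCACATCCT-3'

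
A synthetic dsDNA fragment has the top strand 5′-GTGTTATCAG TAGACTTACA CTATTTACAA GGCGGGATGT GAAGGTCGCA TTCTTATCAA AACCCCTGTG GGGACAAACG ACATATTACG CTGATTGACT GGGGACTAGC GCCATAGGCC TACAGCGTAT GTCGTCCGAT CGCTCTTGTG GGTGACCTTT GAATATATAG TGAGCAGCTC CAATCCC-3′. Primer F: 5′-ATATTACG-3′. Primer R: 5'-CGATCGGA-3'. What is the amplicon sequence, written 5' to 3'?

5'-ATATTACGCTGATTGACTGGGGACTAGCGCCATAGGCCTACAGCGTATGTCGTCCGATCG-3'

The forward primer matches the template at positions 83–90.
Reverse complement of the reverse primer: TCCGATCG. This occurs on the top strand at positions 135–142.
The product is the template from position 83 through 142 (60 bp).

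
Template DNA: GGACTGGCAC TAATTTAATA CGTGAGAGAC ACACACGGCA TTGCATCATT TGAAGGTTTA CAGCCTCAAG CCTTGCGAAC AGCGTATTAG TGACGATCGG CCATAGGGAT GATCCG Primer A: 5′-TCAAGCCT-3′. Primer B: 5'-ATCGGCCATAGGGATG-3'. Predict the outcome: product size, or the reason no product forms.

Primer A (TCAAGCCT) matches the top strand at positions 66–73 (3' end points downstream).
Primer B (ATCGGCCATAGGGATG) also matches the top strand directly, at positions 96–111 — its reverse complement CATCCCTATGGCCGAT is not present.
Both primers anneal to the bottom strand with 3' ends pointing the same way, so neither can prime synthesis back toward the other.

No product — both primers anneal to the same strand and extend in the same direction.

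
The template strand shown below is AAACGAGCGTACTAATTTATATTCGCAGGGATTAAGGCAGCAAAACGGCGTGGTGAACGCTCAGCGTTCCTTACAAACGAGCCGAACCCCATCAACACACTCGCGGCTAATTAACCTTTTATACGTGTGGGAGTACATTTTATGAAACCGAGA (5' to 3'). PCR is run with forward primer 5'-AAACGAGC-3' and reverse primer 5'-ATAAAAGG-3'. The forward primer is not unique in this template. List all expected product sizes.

The forward primer AAACGAGC matches the top strand at positions 1–8, 75–82.
The reverse primer's reverse complement is CCTTTTAT, matching at positions 115–122.
Each forward site pairs with the reverse site to give a product ending at position 122: sizes 122, 48 bp.

122 bp, 48 bp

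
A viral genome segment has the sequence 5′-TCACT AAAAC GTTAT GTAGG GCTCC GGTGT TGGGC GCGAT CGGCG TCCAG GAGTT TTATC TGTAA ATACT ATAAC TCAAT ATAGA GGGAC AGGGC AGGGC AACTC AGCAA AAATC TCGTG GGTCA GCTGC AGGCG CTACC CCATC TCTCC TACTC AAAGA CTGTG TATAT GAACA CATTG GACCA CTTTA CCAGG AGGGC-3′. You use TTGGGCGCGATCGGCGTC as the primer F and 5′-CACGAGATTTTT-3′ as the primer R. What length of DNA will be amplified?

91 bp

Forward primer TTGGGCGCGATCGGCGTC is found on the top strand at positions 30–47.
The reverse primer's reverse complement is AAAAATCTCGTG, which matches the template at positions 109–120.
The product runs from position 30 to position 120, so its length is 120 − 30 + 1 = 91 bp.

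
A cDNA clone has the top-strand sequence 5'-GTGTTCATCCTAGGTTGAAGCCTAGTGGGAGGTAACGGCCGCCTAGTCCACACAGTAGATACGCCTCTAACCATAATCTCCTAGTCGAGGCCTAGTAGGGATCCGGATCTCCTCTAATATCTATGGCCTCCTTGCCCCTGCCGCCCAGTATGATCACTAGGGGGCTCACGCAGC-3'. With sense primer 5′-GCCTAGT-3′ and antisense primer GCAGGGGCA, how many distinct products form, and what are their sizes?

The forward primer GCCTAGT matches the top strand at positions 20–26, 41–47, 90–96.
The reverse primer's reverse complement is TGCCCCTGC, matching at positions 133–141.
Each forward site pairs with the reverse site to give a product ending at position 141: sizes 122, 101, 52 bp.

Three products: 122 bp, 101 bp, 52 bp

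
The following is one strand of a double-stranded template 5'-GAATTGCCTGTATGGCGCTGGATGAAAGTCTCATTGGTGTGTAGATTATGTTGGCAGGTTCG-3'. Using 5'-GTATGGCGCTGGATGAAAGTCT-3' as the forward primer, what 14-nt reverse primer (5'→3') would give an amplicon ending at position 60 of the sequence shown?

5'-AACCTGCCAACATA-3'

The forward primer binds at positions 10–31; the product's 3' end on the top strand is position 60.
The reverse primer anneals to the top strand over positions 47–60, i.e. to TATGTTGGCAGGTT.
Its sequence written 5'→3' is the reverse complement: AACCTGCCAACATA.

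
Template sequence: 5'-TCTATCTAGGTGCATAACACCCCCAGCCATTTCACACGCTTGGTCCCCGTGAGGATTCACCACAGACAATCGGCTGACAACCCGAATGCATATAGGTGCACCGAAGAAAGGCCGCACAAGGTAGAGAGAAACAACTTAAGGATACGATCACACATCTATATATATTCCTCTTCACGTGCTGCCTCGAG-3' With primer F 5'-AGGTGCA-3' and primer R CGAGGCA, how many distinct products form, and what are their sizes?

Two products: 179 bp, 93 bp

The forward primer AGGTGCA matches the top strand at positions 8–14, 94–100.
The reverse primer's reverse complement is TGCCTCG, matching at positions 180–186.
Each forward site pairs with the reverse site to give a product ending at position 186: sizes 179, 93 bp.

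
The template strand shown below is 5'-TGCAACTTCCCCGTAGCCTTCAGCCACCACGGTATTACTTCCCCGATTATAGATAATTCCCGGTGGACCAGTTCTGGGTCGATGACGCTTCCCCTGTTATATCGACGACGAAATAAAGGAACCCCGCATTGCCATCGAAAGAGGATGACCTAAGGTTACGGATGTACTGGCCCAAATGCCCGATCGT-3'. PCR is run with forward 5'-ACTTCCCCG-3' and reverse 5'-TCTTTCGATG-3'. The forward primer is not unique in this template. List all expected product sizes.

The forward primer ACTTCCCCG matches the top strand at positions 5–13, 37–45.
The reverse primer's reverse complement is CATCGAAAGA, matching at positions 133–142.
Each forward site pairs with the reverse site to give a product ending at position 142: sizes 138, 106 bp.

138 bp, 106 bp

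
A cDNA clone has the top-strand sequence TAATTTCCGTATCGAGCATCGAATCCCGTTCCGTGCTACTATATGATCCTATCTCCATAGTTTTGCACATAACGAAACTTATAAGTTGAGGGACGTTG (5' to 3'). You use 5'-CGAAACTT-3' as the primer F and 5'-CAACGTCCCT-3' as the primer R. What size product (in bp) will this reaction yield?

26 bp

Scanning the template, CGAAACTT occurs at positions 73–80; this primer anneals to the bottom strand there with its 3' end pointing downstream.
Taking the reverse complement of CAACGTCCCT gives AGGGACGTTG, found at positions 89–98 on the template; the primer anneals here to the top strand with its 3' end pointing upstream.
The product runs from position 73 to position 98, so its length is 98 − 73 + 1 = 26 bp.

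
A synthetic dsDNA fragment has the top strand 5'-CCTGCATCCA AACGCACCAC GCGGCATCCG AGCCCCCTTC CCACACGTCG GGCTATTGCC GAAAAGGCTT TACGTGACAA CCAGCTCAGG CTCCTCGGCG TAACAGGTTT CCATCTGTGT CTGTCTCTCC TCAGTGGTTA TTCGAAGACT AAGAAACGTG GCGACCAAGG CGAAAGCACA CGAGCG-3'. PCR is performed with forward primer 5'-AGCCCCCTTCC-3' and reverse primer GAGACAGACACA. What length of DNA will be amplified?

97 bp

The forward primer matches the template at positions 31–41.
Taking the reverse complement of GAGACAGACACA gives TGTGTCTGTCTC, found at positions 116–127 on the template; the primer anneals here to the top strand with its 3' end pointing upstream.
The product runs from position 31 to position 127, so its length is 127 − 31 + 1 = 97 bp.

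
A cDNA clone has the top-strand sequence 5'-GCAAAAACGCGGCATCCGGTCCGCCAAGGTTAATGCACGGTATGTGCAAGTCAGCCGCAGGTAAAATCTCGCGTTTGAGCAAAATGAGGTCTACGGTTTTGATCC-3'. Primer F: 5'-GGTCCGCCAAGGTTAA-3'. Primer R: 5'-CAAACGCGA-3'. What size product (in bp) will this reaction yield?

60 bp

The forward primer matches the template at positions 18–33.
Taking the reverse complement of CAAACGCGA gives TCGCGTTTG, found at positions 69–77 on the template; the primer anneals here to the top strand with its 3' end pointing upstream.
Product length = (reverse-primer end) − (forward-primer start) + 1 = 77 − 18 + 1 = 60 bp.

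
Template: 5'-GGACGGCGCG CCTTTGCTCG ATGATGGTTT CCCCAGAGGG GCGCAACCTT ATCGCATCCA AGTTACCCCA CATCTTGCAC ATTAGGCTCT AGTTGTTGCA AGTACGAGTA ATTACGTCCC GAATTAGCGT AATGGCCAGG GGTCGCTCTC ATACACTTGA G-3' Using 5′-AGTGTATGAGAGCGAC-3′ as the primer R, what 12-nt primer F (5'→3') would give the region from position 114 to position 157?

The reverse primer's reverse complement GTCGCTCTCATACACT matches the template at positions 142–157; the product starts at position 114.
The forward primer is identical to the top strand over positions 114–125: ACGTCCCGAATT.

5'-ACGTCCCGAATT-3'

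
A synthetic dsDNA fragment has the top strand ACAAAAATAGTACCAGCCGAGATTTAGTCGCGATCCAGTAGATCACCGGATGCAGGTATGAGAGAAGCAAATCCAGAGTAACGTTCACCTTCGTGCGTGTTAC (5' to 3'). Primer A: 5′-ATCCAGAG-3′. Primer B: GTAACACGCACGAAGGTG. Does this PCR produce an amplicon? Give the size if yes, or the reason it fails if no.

Primer A (ATCCAGAG) matches the top strand at positions 71–78; it acts as a forward primer.
Primer B's reverse complement is CACCTTCGTGCGTGTTAC, matching the top strand at positions 86–103; it acts as a reverse primer.
The 3' ends face each other across positions 71–103, giving a 33 bp product.

Yes — a 33 bp product.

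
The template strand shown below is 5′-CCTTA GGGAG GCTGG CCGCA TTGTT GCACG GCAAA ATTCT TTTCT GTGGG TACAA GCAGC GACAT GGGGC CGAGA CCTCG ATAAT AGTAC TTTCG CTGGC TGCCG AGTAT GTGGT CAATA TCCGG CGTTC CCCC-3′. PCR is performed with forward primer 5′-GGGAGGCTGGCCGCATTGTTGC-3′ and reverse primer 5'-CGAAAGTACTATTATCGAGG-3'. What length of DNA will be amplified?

90 bp

Scanning the template, GGGAGGCTGGCCGCATTGTTGC occurs at positions 6–27; this primer anneals to the bottom strand there with its 3' end pointing downstream.
Reverse complement of the reverse primer: CCTCGATAATAGTACTTTCG. This occurs on the top strand at positions 76–95.
Amplicon spans positions 6–95: 90 bp.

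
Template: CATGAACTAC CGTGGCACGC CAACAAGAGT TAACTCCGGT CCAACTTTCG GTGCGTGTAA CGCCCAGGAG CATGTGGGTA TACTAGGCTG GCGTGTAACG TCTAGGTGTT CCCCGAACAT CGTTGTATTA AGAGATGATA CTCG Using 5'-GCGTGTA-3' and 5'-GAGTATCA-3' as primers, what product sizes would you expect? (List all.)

The forward primer GCGTGTA matches the top strand at positions 53–59, 91–97.
The reverse primer's reverse complement is TGATACTC, matching at positions 136–143.
Each forward site pairs with the reverse site to give a product ending at position 143: sizes 91, 53 bp.

91 bp, 53 bp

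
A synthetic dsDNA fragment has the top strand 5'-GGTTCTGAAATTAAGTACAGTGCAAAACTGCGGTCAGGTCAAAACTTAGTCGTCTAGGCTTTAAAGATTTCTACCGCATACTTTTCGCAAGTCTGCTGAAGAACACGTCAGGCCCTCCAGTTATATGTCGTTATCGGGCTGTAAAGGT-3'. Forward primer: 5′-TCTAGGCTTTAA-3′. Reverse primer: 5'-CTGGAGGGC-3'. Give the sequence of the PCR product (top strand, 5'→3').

Forward primer TCTAGGCTTTAA is found on the top strand at positions 53–64.
The reverse primer's reverse complement is GCCCTCCAG, which matches the template at positions 112–120.
The product is the template from position 53 through 120 (68 bp).

5'-TCTAGGCTTTAAAGATTTCTACCGCATACTTTTCGCAAGTCTGCTGAAGAACACGTCAGGCCCTCCAG-3'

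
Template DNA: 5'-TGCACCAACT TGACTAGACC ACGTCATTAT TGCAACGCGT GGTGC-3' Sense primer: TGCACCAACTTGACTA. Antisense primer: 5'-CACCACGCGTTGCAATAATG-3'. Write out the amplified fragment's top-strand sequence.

Scanning the template, TGCACCAACTTGACTA occurs at positions 1–16; this primer anneals to the bottom strand there with its 3' end pointing downstream.
Reverse complement of the reverse primer: CATTATTGCAACGCGTGGTG. This occurs on the top strand at positions 25–44.
The product is the template from position 1 through 44 (44 bp).

5'-TGCACCAACTTGACTAGACCACGTCATTATTGCAACGCGTGGTG-3'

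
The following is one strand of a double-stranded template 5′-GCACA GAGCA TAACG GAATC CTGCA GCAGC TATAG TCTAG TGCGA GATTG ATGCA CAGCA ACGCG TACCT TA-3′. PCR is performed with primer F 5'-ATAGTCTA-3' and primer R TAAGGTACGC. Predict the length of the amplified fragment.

41 bp

Scanning the template, ATAGTCTA occurs at positions 32–39; this primer anneals to the bottom strand there with its 3' end pointing downstream.
Taking the reverse complement of TAAGGTACGC gives GCGTACCTTA, found at positions 63–72 on the template; the primer anneals here to the top strand with its 3' end pointing upstream.
The product runs from position 32 to position 72, so its length is 72 − 32 + 1 = 41 bp.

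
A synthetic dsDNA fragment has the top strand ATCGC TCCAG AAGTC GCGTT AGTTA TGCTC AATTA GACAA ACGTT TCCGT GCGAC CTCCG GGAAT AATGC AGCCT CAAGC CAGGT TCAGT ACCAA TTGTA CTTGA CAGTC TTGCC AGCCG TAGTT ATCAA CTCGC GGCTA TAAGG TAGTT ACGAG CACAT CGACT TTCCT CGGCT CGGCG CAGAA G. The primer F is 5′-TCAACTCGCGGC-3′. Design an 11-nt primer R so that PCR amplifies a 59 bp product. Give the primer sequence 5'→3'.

5'-TTCTGCGCCGA-3'

The forward primer binds at positions 127–138, so a 59 bp product ends at position 127 + 59 − 1 = 185.
The reverse primer anneals to the top strand over positions 175–185, i.e. to TCGGCGCAGAA.
Its sequence written 5'→3' is the reverse complement: TTCTGCGCCGA.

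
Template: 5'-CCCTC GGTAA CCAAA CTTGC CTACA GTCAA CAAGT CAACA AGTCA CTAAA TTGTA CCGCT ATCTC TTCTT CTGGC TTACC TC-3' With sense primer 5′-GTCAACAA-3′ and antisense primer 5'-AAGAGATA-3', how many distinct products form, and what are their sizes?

The forward primer GTCAACAA matches the top strand at positions 26–33, 34–41.
The reverse primer's reverse complement is TATCTCTT, matching at positions 60–67.
Each forward site pairs with the reverse site to give a product ending at position 67: sizes 42, 34 bp.

Two products: 42 bp, 34 bp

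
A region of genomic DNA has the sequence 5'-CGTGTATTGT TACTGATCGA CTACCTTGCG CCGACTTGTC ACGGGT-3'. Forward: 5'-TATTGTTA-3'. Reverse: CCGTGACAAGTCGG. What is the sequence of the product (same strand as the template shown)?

5'-TATTGTTACTGATCGACTACCTTGCGCCGACTTGTCACGG-3'

Scanning the template, TATTGTTA occurs at positions 5–12; this primer anneals to the bottom strand there with its 3' end pointing downstream.
Reverse complement of the reverse primer: CCGACTTGTCACGG. This occurs on the top strand at positions 31–44.
The product is the template from position 5 through 44 (40 bp).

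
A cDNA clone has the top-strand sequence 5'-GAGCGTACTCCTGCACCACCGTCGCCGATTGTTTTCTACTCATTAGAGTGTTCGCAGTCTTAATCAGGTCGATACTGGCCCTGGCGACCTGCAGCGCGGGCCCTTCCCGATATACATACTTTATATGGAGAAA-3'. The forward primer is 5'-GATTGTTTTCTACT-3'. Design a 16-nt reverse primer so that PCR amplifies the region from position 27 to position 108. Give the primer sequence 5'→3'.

5'-GGGAAGGGCCCGCGCT-3'

The product's 3' end on the top strand is position 108.
The reverse primer anneals to the top strand over positions 93–108, i.e. to AGCGCGGGCCCTTCCC.
Its sequence written 5'→3' is the reverse complement: GGGAAGGGCCCGCGCT.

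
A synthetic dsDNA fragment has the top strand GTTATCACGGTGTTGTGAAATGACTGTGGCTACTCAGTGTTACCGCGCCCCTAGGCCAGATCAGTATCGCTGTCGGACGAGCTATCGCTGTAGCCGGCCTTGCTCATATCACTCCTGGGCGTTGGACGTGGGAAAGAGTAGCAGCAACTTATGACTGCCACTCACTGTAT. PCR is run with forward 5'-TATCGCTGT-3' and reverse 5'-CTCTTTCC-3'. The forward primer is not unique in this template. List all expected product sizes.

The forward primer TATCGCTGT matches the top strand at positions 65–73, 83–91.
The reverse primer's reverse complement is GGAAAGAG, matching at positions 131–138.
Each forward site pairs with the reverse site to give a product ending at position 138: sizes 74, 56 bp.

74 bp, 56 bp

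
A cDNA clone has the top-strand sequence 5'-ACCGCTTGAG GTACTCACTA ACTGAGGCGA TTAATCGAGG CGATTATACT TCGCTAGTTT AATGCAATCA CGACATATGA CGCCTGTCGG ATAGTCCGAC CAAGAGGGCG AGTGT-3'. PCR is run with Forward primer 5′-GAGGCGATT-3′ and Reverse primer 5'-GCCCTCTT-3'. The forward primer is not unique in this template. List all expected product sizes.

The forward primer GAGGCGATT matches the top strand at positions 24–32, 37–45.
The reverse primer's reverse complement is AAGAGGGC, matching at positions 102–109.
Each forward site pairs with the reverse site to give a product ending at position 109: sizes 86, 73 bp.

86 bp, 73 bp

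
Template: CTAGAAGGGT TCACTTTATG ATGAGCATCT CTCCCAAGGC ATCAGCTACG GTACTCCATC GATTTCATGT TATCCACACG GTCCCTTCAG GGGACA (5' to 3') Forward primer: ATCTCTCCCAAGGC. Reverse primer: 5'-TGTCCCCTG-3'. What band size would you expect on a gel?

Forward primer ATCTCTCCCAAGGC is found on the top strand at positions 27–40.
Reverse complement of the reverse primer: CAGGGGACA. This occurs on the top strand at positions 88–96.
Product length = (reverse-primer end) − (forward-primer start) + 1 = 96 − 27 + 1 = 70 bp.

70 bp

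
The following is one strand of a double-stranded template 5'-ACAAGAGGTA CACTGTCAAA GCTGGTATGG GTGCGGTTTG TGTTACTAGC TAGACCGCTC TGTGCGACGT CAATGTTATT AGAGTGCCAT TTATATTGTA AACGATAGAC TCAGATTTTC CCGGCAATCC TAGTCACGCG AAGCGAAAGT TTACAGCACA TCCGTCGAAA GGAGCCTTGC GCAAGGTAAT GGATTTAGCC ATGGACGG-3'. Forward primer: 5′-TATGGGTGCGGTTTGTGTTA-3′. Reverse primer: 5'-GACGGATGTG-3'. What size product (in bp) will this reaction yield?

The forward primer matches the template at positions 26–45.
The reverse primer's reverse complement is CACATCCGTC, which matches the template at positions 157–166.
Product length = (reverse-primer end) − (forward-primer start) + 1 = 166 − 26 + 1 = 141 bp.

141 bp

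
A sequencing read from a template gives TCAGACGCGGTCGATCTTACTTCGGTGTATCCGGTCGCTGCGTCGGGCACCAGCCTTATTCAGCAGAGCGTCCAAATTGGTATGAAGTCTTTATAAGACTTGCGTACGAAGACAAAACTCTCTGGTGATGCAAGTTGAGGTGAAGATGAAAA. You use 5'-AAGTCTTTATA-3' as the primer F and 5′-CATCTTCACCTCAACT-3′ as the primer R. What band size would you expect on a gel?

64 bp

Forward primer AAGTCTTTATA is found on the top strand at positions 85–95.
Reverse complement of the reverse primer: AGTTGAGGTGAAGATG. This occurs on the top strand at positions 133–148.
Amplicon spans positions 85–148: 64 bp.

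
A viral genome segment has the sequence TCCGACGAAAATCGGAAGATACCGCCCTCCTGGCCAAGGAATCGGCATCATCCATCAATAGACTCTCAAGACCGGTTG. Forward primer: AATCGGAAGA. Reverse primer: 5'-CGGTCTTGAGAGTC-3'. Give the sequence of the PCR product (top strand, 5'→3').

Forward primer AATCGGAAGA is found on the top strand at positions 10–19.
Reverse complement of the reverse primer: GACTCTCAAGACCG. This occurs on the top strand at positions 61–74.
The product is the template from position 10 through 74 (65 bp).

5'-AATCGGAAGATACCGCCCTCCTGGCCAAGGAATCGGCATCATCCATCAATAGACTCTCAAGACCG-3'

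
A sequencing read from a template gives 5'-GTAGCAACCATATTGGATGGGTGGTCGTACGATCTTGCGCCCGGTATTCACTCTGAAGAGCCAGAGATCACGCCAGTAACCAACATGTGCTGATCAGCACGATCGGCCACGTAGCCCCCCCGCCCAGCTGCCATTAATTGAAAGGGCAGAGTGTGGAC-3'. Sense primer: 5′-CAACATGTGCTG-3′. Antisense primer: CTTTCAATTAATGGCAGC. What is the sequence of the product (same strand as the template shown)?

5'-CAACATGTGCTGATCAGCACGATCGGCCACGTAGCCCCCCCGCCCAGCTGCCATTAATTGAAAG-3'

The forward primer matches the template at positions 81–92.
The reverse primer's reverse complement is GCTGCCATTAATTGAAAG, which matches the template at positions 127–144.
The product is the template from position 81 through 144 (64 bp).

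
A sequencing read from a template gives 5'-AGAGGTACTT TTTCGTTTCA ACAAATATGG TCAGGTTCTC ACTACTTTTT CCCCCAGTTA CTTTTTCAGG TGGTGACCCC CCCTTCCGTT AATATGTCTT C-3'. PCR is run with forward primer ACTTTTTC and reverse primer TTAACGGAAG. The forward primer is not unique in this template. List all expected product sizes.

86 bp, 49 bp, 33 bp

The forward primer ACTTTTTC matches the top strand at positions 7–14, 44–51, 60–67.
The reverse primer's reverse complement is CTTCCGTTAA, matching at positions 83–92.
Each forward site pairs with the reverse site to give a product ending at position 92: sizes 86, 49, 33 bp.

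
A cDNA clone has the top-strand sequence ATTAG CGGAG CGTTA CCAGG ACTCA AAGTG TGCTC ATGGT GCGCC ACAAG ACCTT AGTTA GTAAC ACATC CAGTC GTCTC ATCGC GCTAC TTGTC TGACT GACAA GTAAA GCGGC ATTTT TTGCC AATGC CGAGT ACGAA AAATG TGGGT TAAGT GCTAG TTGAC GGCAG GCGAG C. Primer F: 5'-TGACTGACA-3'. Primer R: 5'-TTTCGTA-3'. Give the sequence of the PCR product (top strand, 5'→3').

Forward primer TGACTGACA is found on the top strand at positions 96–104.
Reverse complement of the reverse primer: TACGAAA. This occurs on the top strand at positions 135–141.
The product is the template from position 96 through 141 (46 bp).

5'-TGACTGACAAGTAAAGCGGCATTTTTTGCCAATGCCGAGTACGAAA-3'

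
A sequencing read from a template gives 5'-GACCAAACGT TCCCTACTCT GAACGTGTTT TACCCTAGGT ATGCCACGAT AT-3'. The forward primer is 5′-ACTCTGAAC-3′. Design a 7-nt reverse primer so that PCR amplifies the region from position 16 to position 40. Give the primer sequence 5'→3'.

The product's 3' end on the top strand is position 40.
The reverse primer anneals to the top strand over positions 34–40, i.e. to CCTAGGT.
Its sequence written 5'→3' is the reverse complement: ACCTAGG.

5'-ACCTAGG-3'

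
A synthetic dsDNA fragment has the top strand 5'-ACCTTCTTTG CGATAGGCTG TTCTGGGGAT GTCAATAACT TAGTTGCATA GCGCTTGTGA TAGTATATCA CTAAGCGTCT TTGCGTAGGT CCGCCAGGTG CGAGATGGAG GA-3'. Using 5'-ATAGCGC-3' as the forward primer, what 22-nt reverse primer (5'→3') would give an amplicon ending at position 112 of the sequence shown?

5'-TCCTCCATCTCGCACCTGGCGG-3'

The forward primer binds at positions 48–54; the product's 3' end on the top strand is position 112.
The reverse primer anneals to the top strand over positions 91–112, i.e. to CCGCCAGGTGCGAGATGGAGGA.
Its sequence written 5'→3' is the reverse complement: TCCTCCATCTCGCACCTGGCGG.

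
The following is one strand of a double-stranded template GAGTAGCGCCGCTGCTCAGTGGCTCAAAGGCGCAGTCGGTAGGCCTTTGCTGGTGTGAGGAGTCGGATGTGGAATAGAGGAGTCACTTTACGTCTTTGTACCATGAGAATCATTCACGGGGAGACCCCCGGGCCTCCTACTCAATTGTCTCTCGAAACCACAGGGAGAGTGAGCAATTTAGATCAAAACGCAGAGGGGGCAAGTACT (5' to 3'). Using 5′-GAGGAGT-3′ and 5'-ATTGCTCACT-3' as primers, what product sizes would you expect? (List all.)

The forward primer GAGGAGT matches the top strand at positions 57–63, 77–83.
The reverse primer's reverse complement is AGTGAGCAAT, matching at positions 168–177.
Each forward site pairs with the reverse site to give a product ending at position 177: sizes 121, 101 bp.

121 bp, 101 bp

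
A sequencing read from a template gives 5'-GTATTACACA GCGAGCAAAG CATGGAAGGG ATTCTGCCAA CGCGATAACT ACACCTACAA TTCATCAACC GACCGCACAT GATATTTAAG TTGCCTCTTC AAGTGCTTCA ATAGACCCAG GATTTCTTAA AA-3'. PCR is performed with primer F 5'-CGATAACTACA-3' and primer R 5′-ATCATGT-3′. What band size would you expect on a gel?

Scanning the template, CGATAACTACA occurs at positions 43–53; this primer anneals to the bottom strand there with its 3' end pointing downstream.
The reverse primer's reverse complement is ACATGAT, which matches the template at positions 77–83.
The product runs from position 43 to position 83, so its length is 83 − 43 + 1 = 41 bp.

41 bp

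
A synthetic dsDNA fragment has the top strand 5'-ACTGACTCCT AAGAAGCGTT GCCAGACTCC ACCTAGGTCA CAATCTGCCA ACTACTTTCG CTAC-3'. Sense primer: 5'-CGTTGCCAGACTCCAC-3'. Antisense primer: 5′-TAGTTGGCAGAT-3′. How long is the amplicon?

38 bp

The forward primer matches the template at positions 17–32.
Taking the reverse complement of TAGTTGGCAGAT gives ATCTGCCAACTA, found at positions 43–54 on the template; the primer anneals here to the top strand with its 3' end pointing upstream.
Product length = (reverse-primer end) − (forward-primer start) + 1 = 54 − 17 + 1 = 38 bp.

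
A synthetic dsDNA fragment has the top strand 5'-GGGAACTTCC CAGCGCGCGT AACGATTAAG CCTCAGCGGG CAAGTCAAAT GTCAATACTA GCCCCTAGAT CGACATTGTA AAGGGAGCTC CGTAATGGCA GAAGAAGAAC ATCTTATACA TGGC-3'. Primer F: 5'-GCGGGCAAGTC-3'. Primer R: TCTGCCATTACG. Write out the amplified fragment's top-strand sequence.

5'-GCGGGCAAGTCAAATGTCAATACTAGCCCCTAGATCGACATTGTAAAGGGAGCTCCGTAATGGCAGA-3'

Scanning the template, GCGGGCAAGTC occurs at positions 36–46; this primer anneals to the bottom strand there with its 3' end pointing downstream.
Reverse complement of the reverse primer: CGTAATGGCAGA. This occurs on the top strand at positions 91–102.
The product is the template from position 36 through 102 (67 bp).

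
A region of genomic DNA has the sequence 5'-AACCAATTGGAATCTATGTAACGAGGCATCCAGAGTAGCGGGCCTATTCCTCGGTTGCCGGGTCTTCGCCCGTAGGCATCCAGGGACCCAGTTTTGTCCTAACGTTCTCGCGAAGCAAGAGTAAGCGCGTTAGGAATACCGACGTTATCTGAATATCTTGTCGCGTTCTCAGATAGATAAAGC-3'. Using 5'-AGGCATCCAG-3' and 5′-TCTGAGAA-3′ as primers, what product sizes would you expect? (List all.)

150 bp, 100 bp

The forward primer AGGCATCCAG matches the top strand at positions 24–33, 74–83.
The reverse primer's reverse complement is TTCTCAGA, matching at positions 166–173.
Each forward site pairs with the reverse site to give a product ending at position 173: sizes 150, 100 bp.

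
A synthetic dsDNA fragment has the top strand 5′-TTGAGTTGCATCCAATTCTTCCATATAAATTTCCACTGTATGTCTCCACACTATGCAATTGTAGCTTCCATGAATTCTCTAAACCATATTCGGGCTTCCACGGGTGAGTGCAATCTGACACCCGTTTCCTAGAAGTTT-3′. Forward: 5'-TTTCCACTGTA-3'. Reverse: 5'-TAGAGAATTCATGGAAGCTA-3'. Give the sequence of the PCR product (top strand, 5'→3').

5'-TTTCCACTGTATGTCTCCACACTATGCAATTGTAGCTTCCATGAATTCTCTA-3'

Scanning the template, TTTCCACTGTA occurs at positions 30–40; this primer anneals to the bottom strand there with its 3' end pointing downstream.
The reverse primer's reverse complement is TAGCTTCCATGAATTCTCTA, which matches the template at positions 62–81.
The product is the template from position 30 through 81 (52 bp).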